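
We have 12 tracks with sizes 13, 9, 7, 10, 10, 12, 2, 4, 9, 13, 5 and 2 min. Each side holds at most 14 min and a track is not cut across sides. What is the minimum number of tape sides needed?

8

Total = 13 + 13 + 12 + 10 + 10 + 9 + 9 + 7 + 5 + 4 + 2 + 2 = 96 min.
Lower bound: ⌈96/14⌉ = 7 tape sides.
A packing using 8 tape sides:
  side 1: 13 = 13
  side 2: 13 = 13
  side 3: 12 + 2 = 14
  side 4: 10 + 4 = 14
  side 5: 10 + 2 = 12
  side 6: 9 + 5 = 14
  side 7: 9 = 9
  side 8: 7 = 7
No arrangement into 7 tape sides stays within capacity, so 8 is optimal.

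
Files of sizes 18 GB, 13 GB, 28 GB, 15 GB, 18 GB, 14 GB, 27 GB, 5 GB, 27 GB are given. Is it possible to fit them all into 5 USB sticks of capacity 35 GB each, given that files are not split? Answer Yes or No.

Total = 165 GB; ⌈165/35⌉ = 5.
The bound of 5 does not rule out 5, but exhaustive search shows no assignment into 5 USB sticks of capacity 35 GB exists — the minimum is 6.

No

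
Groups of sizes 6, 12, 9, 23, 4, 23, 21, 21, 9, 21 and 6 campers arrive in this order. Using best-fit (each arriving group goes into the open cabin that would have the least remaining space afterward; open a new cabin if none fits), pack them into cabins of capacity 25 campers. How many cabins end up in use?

  6 → cabin 1 (new)  [load 6/25]
  12 → cabin 1  [load 18/25]
  9 → cabin 2 (new)  [load 9/25]
  23 → cabin 3 (new)  [load 23/25]
  4 → cabin 1  [load 22/25]
  23 → cabin 4 (new)  [load 23/25]
  21 → cabin 5 (new)  [load 21/25]
  21 → cabin 6 (new)  [load 21/25]
  9 → cabin 2  [load 18/25]
  21 → cabin 7 (new)  [load 21/25]
  6 → cabin 2  [load 24/25]
7 cabins opened.

7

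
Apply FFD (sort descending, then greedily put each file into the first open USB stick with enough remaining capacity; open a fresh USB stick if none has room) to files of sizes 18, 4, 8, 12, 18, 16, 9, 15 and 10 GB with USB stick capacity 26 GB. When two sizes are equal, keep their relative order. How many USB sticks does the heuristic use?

Sorted descending: 18, 18, 16, 15, 12, 10, 9, 8, 4.
  18 → USB stick 1 (new)  [load 18/26]
  18 → USB stick 2 (new)  [load 18/26]
  16 → USB stick 3 (new)  [load 16/26]
  15 → USB stick 4 (new)  [load 15/26]
  12 → USB stick 5 (new)  [load 12/26]
  10 → USB stick 3  [load 26/26]
  9 → USB stick 4  [load 24/26]
  8 → USB stick 1  [load 26/26]
  4 → USB stick 2  [load 22/26]
5 USB sticks opened.

5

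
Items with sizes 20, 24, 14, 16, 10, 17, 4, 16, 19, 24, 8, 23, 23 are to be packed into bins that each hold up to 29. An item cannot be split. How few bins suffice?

10

Total = 24 + 24 + 23 + 23 + 20 + 19 + 17 + 16 + 16 + 14 + 10 + 8 + 4 = 218.
Lower bound: ⌈218/29⌉ = 8 bins.
Also, 9 items each exceed 29/2, and no two of those can share a bin, so at least 9 bins are needed.
A packing using 10 bins:
  bin 1: 24 + 4 = 28
  bin 2: 24 = 24
  bin 3: 23 = 23
  bin 4: 23 = 23
  bin 5: 20 + 8 = 28
  bin 6: 19 + 10 = 29
  bin 7: 17 = 17
  bin 8: 16 = 16
  bin 9: 16 = 16
  bin 10: 14 = 14
No arrangement into 9 bins stays within capacity, so 10 is optimal.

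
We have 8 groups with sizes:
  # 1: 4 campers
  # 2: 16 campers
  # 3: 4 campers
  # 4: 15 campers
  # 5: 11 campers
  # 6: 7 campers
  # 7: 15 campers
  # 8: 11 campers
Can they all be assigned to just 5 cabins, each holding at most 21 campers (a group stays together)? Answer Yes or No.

A valid assignment using 5 cabins:
  cabin 1: 16 + 4 = 20
  cabin 2: 15 + 4 = 19
  cabin 3: 15 = 15
  cabin 4: 11 + 7 = 18
  cabin 5: 11 = 11
Every load is within 21 campers, so 5 cabins suffice.

Yes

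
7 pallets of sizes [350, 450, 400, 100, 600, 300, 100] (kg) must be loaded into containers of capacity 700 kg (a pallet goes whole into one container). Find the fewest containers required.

4

Total = 600 + 450 + 400 + 350 + 300 + 100 + 100 = 2300 kg.
Lower bound: ⌈2300/700⌉ = 4 containers.
A packing using 4 containers:
  container 1: 600 + 100 = 700
  container 2: 450 + 100 = 550
  container 3: 400 + 300 = 700
  container 4: 350 = 350
This matches the lower bound, so 4 is optimal.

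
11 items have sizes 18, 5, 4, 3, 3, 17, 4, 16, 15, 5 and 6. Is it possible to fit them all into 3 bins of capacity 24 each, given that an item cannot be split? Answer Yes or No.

Total = 96; ⌈96/24⌉ = 4.
At least 4 bins are required, but only 3 are allowed.

No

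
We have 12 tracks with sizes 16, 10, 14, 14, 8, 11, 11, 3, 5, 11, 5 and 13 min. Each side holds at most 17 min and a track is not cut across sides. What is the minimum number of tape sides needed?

Total = 16 + 14 + 14 + 13 + 11 + 11 + 11 + 10 + 8 + 5 + 5 + 3 = 121 min.
Lower bound: ⌈121/17⌉ = 8 tape sides.
A packing using 9 tape sides:
  side 1: 16 = 16
  side 2: 14 + 3 = 17
  side 3: 14 = 14
  side 4: 13 = 13
  side 5: 11 + 5 = 16
  side 6: 11 + 5 = 16
  side 7: 11 = 11
  side 8: 10 = 10
  side 9: 8 = 8
No arrangement into 8 tape sides stays within capacity, so 9 is optimal.

9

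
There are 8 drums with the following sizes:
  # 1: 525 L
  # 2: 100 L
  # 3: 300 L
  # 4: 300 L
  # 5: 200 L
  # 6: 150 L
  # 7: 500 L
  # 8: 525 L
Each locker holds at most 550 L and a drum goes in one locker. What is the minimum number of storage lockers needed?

Total = 525 + 525 + 500 + 300 + 300 + 200 + 150 + 100 = 2600 L.
Lower bound: ⌈2600/550⌉ = 5 storage lockers.
A packing using 5 storage lockers:
  locker 1: 525 = 525
  locker 2: 525 = 525
  locker 3: 500 = 500
  locker 4: 300 + 200 = 500
  locker 5: 300 + 150 + 100 = 550
This matches the lower bound, so 5 is optimal.

5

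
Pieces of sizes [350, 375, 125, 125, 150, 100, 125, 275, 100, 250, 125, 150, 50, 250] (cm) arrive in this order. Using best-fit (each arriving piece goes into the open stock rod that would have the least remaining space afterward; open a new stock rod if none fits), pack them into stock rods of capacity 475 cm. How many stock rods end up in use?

  350 → stock rod 1 (new)  [load 350/475]
  375 → stock rod 2 (new)  [load 375/475]
  125 → stock rod 1  [load 475/475]
  125 → stock rod 3 (new)  [load 125/475]
  150 → stock rod 3  [load 275/475]
  100 → stock rod 2  [load 475/475]
  125 → stock rod 3  [load 400/475]
  275 → stock rod 4 (new)  [load 275/475]
  100 → stock rod 4  [load 375/475]
  250 → stock rod 5 (new)  [load 250/475]
  125 → stock rod 5  [load 375/475]
  150 → stock rod 6 (new)  [load 150/475]
  50 → stock rod 3  [load 450/475]
  250 → stock rod 6  [load 400/475]
6 stock rods opened.

6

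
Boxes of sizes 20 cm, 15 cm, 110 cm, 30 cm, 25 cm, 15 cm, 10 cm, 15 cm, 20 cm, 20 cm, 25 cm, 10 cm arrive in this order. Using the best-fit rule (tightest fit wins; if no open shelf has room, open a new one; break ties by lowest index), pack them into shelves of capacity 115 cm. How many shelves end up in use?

3

  20 → shelf 1 (new)  [load 20/115]
  15 → shelf 1  [load 35/115]
  110 → shelf 2 (new)  [load 110/115]
  30 → shelf 1  [load 65/115]
  25 → shelf 1  [load 90/115]
  15 → shelf 1  [load 105/115]
  10 → shelf 1  [load 115/115]
  15 → shelf 3 (new)  [load 15/115]
  20 → shelf 3  [load 35/115]
  20 → shelf 3  [load 55/115]
  25 → shelf 3  [load 80/115]
  10 → shelf 3  [load 90/115]
3 shelves opened.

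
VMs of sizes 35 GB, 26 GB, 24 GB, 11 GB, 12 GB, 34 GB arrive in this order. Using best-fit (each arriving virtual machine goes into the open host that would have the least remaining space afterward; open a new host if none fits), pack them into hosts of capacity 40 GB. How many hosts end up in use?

4

  35 → host 1 (new)  [load 35/40]
  26 → host 2 (new)  [load 26/40]
  24 → host 3 (new)  [load 24/40]
  11 → host 2  [load 37/40]
  12 → host 3  [load 36/40]
  34 → host 4 (new)  [load 34/40]
4 hosts opened.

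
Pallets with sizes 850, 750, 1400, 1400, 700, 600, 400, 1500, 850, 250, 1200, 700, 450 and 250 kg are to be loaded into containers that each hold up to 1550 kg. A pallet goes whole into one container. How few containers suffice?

8

Total = 1500 + 1400 + 1400 + 1200 + 850 + 850 + 750 + 700 + 700 + 600 + 450 + 400 + 250 + 250 = 11300 kg.
Lower bound: ⌈11300/1550⌉ = 8 containers.
A packing using 8 containers:
  container 1: 1500 = 1500
  container 2: 1400 = 1400
  container 3: 1400 = 1400
  container 4: 1200 + 250 = 1450
  container 5: 850 + 700 = 1550
  container 6: 850 + 700 = 1550
  container 7: 750 + 600 = 1350
  container 8: 450 + 400 + 250 = 1100
This matches the lower bound, so 8 is optimal.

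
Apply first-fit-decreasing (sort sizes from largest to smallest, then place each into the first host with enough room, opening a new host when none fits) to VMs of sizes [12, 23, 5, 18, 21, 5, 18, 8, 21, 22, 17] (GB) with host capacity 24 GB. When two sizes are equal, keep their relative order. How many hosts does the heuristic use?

8

Sorted descending: 23, 22, 21, 21, 18, 18, 17, 12, 8, 5, 5.
  23 → host 1 (new)  [load 23/24]
  22 → host 2 (new)  [load 22/24]
  21 → host 3 (new)  [load 21/24]
  21 → host 4 (new)  [load 21/24]
  18 → host 5 (new)  [load 18/24]
  18 → host 6 (new)  [load 18/24]
  17 → host 7 (new)  [load 17/24]
  12 → host 8 (new)  [load 12/24]
  8 → host 8  [load 20/24]
  5 → host 5  [load 23/24]
  5 → host 6  [load 23/24]
8 hosts opened.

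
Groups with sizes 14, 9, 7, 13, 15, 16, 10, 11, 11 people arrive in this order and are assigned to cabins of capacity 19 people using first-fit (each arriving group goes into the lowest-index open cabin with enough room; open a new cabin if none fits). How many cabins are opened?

8

  14 → cabin 1 (new)  [load 14/19]
  9 → cabin 2 (new)  [load 9/19]
  7 → cabin 2  [load 16/19]
  13 → cabin 3 (new)  [load 13/19]
  15 → cabin 4 (new)  [load 15/19]
  16 → cabin 5 (new)  [load 16/19]
  10 → cabin 6 (new)  [load 10/19]
  11 → cabin 7 (new)  [load 11/19]
  11 → cabin 8 (new)  [load 11/19]
8 cabins opened.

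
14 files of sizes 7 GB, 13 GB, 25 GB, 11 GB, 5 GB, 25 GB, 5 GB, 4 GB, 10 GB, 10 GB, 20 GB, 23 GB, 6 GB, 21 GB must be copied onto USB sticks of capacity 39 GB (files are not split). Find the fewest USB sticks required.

5

Total = 25 + 25 + 23 + 21 + 20 + 13 + 11 + 10 + 10 + 7 + 6 + 5 + 5 + 4 = 185 GB.
Lower bound: ⌈185/39⌉ = 5 USB sticks.
A packing using 5 USB sticks:
  USB stick 1: 25 + 13 = 38
  USB stick 2: 25 + 11 = 36
  USB stick 3: 23 + 10 + 6 = 39
  USB stick 4: 21 + 10 + 7 = 38
  USB stick 5: 20 + 5 + 5 + 4 = 34
This matches the lower bound, so 5 is optimal.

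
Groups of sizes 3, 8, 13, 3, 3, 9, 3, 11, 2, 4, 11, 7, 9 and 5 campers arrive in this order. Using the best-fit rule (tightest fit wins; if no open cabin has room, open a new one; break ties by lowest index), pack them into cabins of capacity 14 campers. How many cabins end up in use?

  3 → cabin 1 (new)  [load 3/14]
  8 → cabin 1  [load 11/14]
  13 → cabin 2 (new)  [load 13/14]
  3 → cabin 1  [load 14/14]
  3 → cabin 3 (new)  [load 3/14]
  9 → cabin 3  [load 12/14]
  3 → cabin 4 (new)  [load 3/14]
  11 → cabin 4  [load 14/14]
  2 → cabin 3  [load 14/14]
  4 → cabin 5 (new)  [load 4/14]
  11 → cabin 6 (new)  [load 11/14]
  7 → cabin 5  [load 11/14]
  9 → cabin 7 (new)  [load 9/14]
  5 → cabin 7  [load 14/14]
7 cabins opened.

7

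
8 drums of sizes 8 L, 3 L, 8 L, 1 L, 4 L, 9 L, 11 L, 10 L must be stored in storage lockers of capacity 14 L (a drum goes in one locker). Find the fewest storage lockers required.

5

Total = 11 + 10 + 9 + 8 + 8 + 4 + 3 + 1 = 54 L.
Lower bound: ⌈54/14⌉ = 4 storage lockers.
Also, 5 drums each exceed 7 L, and no two of those can share a locker, so at least 5 storage lockers are needed.
A packing using 5 storage lockers:
  locker 1: 11 + 3 = 14
  locker 2: 10 + 4 = 14
  locker 3: 9 + 1 = 10
  locker 4: 8 = 8
  locker 5: 8 = 8
This matches the lower bound, so 5 is optimal.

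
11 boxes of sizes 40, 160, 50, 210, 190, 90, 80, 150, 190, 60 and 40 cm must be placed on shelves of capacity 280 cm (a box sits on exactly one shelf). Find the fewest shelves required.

Total = 210 + 190 + 190 + 160 + 150 + 90 + 80 + 60 + 50 + 40 + 40 = 1260 cm.
Lower bound: ⌈1260/280⌉ = 5 shelves.
A packing using 5 shelves:
  shelf 1: 210 + 60 = 270
  shelf 2: 190 + 90 = 280
  shelf 3: 190 + 80 = 270
  shelf 4: 160 + 50 + 40 = 250
  shelf 5: 150 + 40 = 190
This matches the lower bound, so 5 is optimal.

5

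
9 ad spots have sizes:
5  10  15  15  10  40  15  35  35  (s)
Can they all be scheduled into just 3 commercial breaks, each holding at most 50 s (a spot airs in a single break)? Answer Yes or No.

Total = 180 s; ⌈180/50⌉ = 4.
At least 4 commercial breaks are required, but only 3 are allowed.

No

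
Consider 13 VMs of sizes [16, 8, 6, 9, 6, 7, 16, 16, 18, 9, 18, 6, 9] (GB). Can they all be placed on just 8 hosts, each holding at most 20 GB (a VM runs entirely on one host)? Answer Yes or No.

No

Total = 144 GB; ⌈144/20⌉ = 8.
The bound of 8 does not rule out 8, but exhaustive search shows no assignment into 8 hosts of capacity 20 GB exists — the minimum is 9.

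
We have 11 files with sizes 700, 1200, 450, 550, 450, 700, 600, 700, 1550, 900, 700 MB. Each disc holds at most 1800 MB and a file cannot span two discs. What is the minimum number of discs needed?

Total = 1550 + 1200 + 900 + 700 + 700 + 700 + 700 + 600 + 550 + 450 + 450 = 8500 MB.
Lower bound: ⌈8500/1800⌉ = 5 discs.
A packing using 6 discs:
  disc 1: 1550 = 1550
  disc 2: 1200 + 600 = 1800
  disc 3: 900 + 700 = 1600
  disc 4: 700 + 700 = 1400
  disc 5: 700 + 550 + 450 = 1700
  disc 6: 450 = 450
No arrangement into 5 discs stays within capacity, so 6 is optimal.

6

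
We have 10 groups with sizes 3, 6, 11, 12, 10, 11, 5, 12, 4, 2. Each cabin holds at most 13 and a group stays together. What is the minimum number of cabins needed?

7

Total = 12 + 12 + 11 + 11 + 10 + 6 + 5 + 4 + 3 + 2 = 76.
Lower bound: ⌈76/13⌉ = 6 cabins.
A packing using 7 cabins:
  cabin 1: 12 = 12
  cabin 2: 12 = 12
  cabin 3: 11 + 2 = 13
  cabin 4: 11 = 11
  cabin 5: 10 + 3 = 13
  cabin 6: 6 + 5 = 11
  cabin 7: 4 = 4
No arrangement into 6 cabins stays within capacity, so 7 is optimal.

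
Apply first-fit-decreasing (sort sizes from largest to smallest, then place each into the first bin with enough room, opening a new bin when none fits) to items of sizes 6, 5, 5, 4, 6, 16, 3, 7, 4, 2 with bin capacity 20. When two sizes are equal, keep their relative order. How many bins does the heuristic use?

Sorted descending: 16, 7, 6, 6, 5, 5, 4, 4, 3, 2.
  16 → bin 1 (new)  [load 16/20]
  7 → bin 2 (new)  [load 7/20]
  6 → bin 2  [load 13/20]
  6 → bin 2  [load 19/20]
  5 → bin 3 (new)  [load 5/20]
  5 → bin 3  [load 10/20]
  4 → bin 1  [load 20/20]
  4 → bin 3  [load 14/20]
  3 → bin 3  [load 17/20]
  2 → bin 3  [load 19/20]
3 bins opened.

3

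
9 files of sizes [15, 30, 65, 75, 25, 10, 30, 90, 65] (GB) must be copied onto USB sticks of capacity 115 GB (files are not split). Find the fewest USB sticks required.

4

Total = 90 + 75 + 65 + 65 + 30 + 30 + 25 + 15 + 10 = 405 GB.
Lower bound: ⌈405/115⌉ = 4 USB sticks.
A packing using 4 USB sticks:
  USB stick 1: 90 + 25 = 115
  USB stick 2: 75 + 30 + 10 = 115
  USB stick 3: 65 + 30 + 15 = 110
  USB stick 4: 65 = 65
This matches the lower bound, so 4 is optimal.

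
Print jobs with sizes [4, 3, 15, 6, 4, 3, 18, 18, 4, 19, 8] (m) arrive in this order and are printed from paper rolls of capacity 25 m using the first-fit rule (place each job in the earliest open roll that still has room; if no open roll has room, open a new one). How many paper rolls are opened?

  4 → roll 1 (new)  [load 4/25]
  3 → roll 1  [load 7/25]
  15 → roll 1  [load 22/25]
  6 → roll 2 (new)  [load 6/25]
  4 → roll 2  [load 10/25]
  3 → roll 1  [load 25/25]
  18 → roll 3 (new)  [load 18/25]
  18 → roll 4 (new)  [load 18/25]
  4 → roll 2  [load 14/25]
  19 → roll 5 (new)  [load 19/25]
  8 → roll 2  [load 22/25]
5 paper rolls opened.

5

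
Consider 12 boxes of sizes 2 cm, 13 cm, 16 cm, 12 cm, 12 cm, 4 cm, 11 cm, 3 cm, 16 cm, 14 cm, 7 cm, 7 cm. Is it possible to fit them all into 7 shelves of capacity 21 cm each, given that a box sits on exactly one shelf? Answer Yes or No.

A valid assignment using 7 shelves:
  shelf 1: 16 + 4 = 20
  shelf 2: 16 + 3 + 2 = 21
  shelf 3: 14 + 7 = 21
  shelf 4: 13 + 7 = 20
  shelf 5: 12 = 12
  shelf 6: 12 = 12
  shelf 7: 11 = 11
Every load is within 21 cm, so 7 shelves suffice.

Yes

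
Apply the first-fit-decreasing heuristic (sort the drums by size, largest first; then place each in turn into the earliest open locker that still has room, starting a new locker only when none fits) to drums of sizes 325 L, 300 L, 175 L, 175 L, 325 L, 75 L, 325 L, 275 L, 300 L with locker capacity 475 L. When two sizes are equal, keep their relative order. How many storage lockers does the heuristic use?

Sorted descending: 325, 325, 325, 300, 300, 275, 175, 175, 75.
  325 → locker 1 (new)  [load 325/475]
  325 → locker 2 (new)  [load 325/475]
  325 → locker 3 (new)  [load 325/475]
  300 → locker 4 (new)  [load 300/475]
  300 → locker 5 (new)  [load 300/475]
  275 → locker 6 (new)  [load 275/475]
  175 → locker 4  [load 475/475]
  175 → locker 5  [load 475/475]
  75 → locker 1  [load 400/475]
6 storage lockers opened.

6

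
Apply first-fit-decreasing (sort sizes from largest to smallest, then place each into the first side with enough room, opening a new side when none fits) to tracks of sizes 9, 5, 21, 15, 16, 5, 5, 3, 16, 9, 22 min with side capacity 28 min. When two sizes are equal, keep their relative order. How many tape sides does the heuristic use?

5

Sorted descending: 22, 21, 16, 16, 15, 9, 9, 5, 5, 5, 3.
  22 → side 1 (new)  [load 22/28]
  21 → side 2 (new)  [load 21/28]
  16 → side 3 (new)  [load 16/28]
  16 → side 4 (new)  [load 16/28]
  15 → side 5 (new)  [load 15/28]
  9 → side 3  [load 25/28]
  9 → side 4  [load 25/28]
  5 → side 1  [load 27/28]
  5 → side 2  [load 26/28]
  5 → side 5  [load 20/28]
  3 → side 3  [load 28/28]
5 tape sides opened.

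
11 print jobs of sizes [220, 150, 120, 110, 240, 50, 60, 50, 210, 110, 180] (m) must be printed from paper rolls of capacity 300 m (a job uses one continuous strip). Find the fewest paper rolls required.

6

Total = 240 + 220 + 210 + 180 + 150 + 120 + 110 + 110 + 60 + 50 + 50 = 1500 m.
Lower bound: ⌈1500/300⌉ = 5 paper rolls.
A packing using 6 paper rolls:
  roll 1: 240 + 60 = 300
  roll 2: 220 + 50 = 270
  roll 3: 210 + 50 = 260
  roll 4: 180 + 120 = 300
  roll 5: 150 + 110 = 260
  roll 6: 110 = 110
No arrangement into 5 paper rolls stays within capacity, so 6 is optimal.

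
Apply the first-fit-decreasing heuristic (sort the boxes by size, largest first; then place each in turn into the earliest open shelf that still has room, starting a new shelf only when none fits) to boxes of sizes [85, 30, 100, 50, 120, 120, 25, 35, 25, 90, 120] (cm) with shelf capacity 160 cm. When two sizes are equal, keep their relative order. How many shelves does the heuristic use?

6

Sorted descending: 120, 120, 120, 100, 90, 85, 50, 35, 30, 25, 25.
  120 → shelf 1 (new)  [load 120/160]
  120 → shelf 2 (new)  [load 120/160]
  120 → shelf 3 (new)  [load 120/160]
  100 → shelf 4 (new)  [load 100/160]
  90 → shelf 5 (new)  [load 90/160]
  85 → shelf 6 (new)  [load 85/160]
  50 → shelf 4  [load 150/160]
  35 → shelf 1  [load 155/160]
  30 → shelf 2  [load 150/160]
  25 → shelf 3  [load 145/160]
  25 → shelf 5  [load 115/160]
6 shelves opened.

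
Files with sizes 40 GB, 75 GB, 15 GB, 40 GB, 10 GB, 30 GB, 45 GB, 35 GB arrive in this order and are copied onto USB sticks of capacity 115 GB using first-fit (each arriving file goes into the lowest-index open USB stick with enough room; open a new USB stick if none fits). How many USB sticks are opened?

  40 → USB stick 1 (new)  [load 40/115]
  75 → USB stick 1  [load 115/115]
  15 → USB stick 2 (new)  [load 15/115]
  40 → USB stick 2  [load 55/115]
  10 → USB stick 2  [load 65/115]
  30 → USB stick 2  [load 95/115]
  45 → USB stick 3 (new)  [load 45/115]
  35 → USB stick 3  [load 80/115]
3 USB sticks opened.

3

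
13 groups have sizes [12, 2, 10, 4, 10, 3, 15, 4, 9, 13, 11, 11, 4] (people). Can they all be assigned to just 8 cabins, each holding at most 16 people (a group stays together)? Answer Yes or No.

Yes

A valid assignment using 8 cabins:
  cabin 1: 15 = 15
  cabin 2: 13 + 3 = 16
  cabin 3: 12 + 4 = 16
  cabin 4: 11 + 4 = 15
  cabin 5: 11 + 4 = 15
  cabin 6: 10 + 2 = 12
  cabin 7: 10 = 10
  cabin 8: 9 = 9
Every load is within 16 people, so 8 cabins suffice.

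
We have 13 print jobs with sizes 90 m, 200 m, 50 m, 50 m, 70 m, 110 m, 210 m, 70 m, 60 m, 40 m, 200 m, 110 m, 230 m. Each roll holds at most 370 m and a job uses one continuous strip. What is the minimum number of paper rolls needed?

Total = 230 + 210 + 200 + 200 + 110 + 110 + 90 + 70 + 70 + 60 + 50 + 50 + 40 = 1490 m.
Lower bound: ⌈1490/370⌉ = 5 paper rolls.
A packing using 5 paper rolls:
  roll 1: 230 + 110 = 340
  roll 2: 210 + 110 + 50 = 370
  roll 3: 200 + 90 + 70 = 360
  roll 4: 200 + 70 + 60 + 40 = 370
  roll 5: 50 = 50
This matches the lower bound, so 5 is optimal.

5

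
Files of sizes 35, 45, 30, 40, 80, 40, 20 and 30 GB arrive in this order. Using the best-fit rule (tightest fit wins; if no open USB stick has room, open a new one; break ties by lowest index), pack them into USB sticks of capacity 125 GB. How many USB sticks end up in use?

3

  35 → USB stick 1 (new)  [load 35/125]
  45 → USB stick 1  [load 80/125]
  30 → USB stick 1  [load 110/125]
  40 → USB stick 2 (new)  [load 40/125]
  80 → USB stick 2  [load 120/125]
  40 → USB stick 3 (new)  [load 40/125]
  20 → USB stick 3  [load 60/125]
  30 → USB stick 3  [load 90/125]
3 USB sticks opened.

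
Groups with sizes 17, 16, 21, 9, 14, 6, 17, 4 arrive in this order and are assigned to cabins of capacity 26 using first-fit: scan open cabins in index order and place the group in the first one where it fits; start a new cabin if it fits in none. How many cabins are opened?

5

  17 → cabin 1 (new)  [load 17/26]
  16 → cabin 2 (new)  [load 16/26]
  21 → cabin 3 (new)  [load 21/26]
  9 → cabin 1  [load 26/26]
  14 → cabin 4 (new)  [load 14/26]
  6 → cabin 2  [load 22/26]
  17 → cabin 5 (new)  [load 17/26]
  4 → cabin 2  [load 26/26]
5 cabins opened.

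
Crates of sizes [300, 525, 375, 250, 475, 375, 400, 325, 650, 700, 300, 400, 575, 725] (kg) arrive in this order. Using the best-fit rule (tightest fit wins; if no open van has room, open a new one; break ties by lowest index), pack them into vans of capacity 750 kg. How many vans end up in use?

  300 → van 1 (new)  [load 300/750]
  525 → van 2 (new)  [load 525/750]
  375 → van 1  [load 675/750]
  250 → van 3 (new)  [load 250/750]
  475 → van 3  [load 725/750]
  375 → van 4 (new)  [load 375/750]
  400 → van 5 (new)  [load 400/750]
  325 → van 5  [load 725/750]
  650 → van 6 (new)  [load 650/750]
  700 → van 7 (new)  [load 700/750]
  300 → van 4  [load 675/750]
  400 → van 8 (new)  [load 400/750]
  575 → van 9 (new)  [load 575/750]
  725 → van 10 (new)  [load 725/750]
10 vans opened.

10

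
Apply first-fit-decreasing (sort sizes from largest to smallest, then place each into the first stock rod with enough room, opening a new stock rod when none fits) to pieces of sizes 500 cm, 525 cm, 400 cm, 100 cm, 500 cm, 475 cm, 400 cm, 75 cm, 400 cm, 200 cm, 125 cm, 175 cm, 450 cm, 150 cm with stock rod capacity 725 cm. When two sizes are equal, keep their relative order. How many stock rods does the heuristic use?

8

Sorted descending: 525, 500, 500, 475, 450, 400, 400, 400, 200, 175, 150, 125, 100, 75.
  525 → stock rod 1 (new)  [load 525/725]
  500 → stock rod 2 (new)  [load 500/725]
  500 → stock rod 3 (new)  [load 500/725]
  475 → stock rod 4 (new)  [load 475/725]
  450 → stock rod 5 (new)  [load 450/725]
  400 → stock rod 6 (new)  [load 400/725]
  400 → stock rod 7 (new)  [load 400/725]
  400 → stock rod 8 (new)  [load 400/725]
  200 → stock rod 1  [load 725/725]
  175 → stock rod 2  [load 675/725]
  150 → stock rod 3  [load 650/725]
  125 → stock rod 4  [load 600/725]
  100 → stock rod 4  [load 700/725]
  75 → stock rod 3  [load 725/725]
8 stock rods opened.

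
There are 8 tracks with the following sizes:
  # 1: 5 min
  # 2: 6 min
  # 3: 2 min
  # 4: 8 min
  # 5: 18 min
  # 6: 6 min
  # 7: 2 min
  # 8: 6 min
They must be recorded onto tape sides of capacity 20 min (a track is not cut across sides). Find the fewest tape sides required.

Total = 18 + 8 + 6 + 6 + 6 + 5 + 2 + 2 = 53 min.
Lower bound: ⌈53/20⌉ = 3 tape sides.
A packing using 3 tape sides:
  side 1: 18 + 2 = 20
  side 2: 8 + 6 + 6 = 20
  side 3: 6 + 5 + 2 = 13
This matches the lower bound, so 3 is optimal.

3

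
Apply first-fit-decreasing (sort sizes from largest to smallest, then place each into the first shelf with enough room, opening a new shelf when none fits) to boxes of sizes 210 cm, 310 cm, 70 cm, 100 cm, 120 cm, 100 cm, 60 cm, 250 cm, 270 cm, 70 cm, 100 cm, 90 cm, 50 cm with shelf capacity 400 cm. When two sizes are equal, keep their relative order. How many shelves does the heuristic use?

Sorted descending: 310, 270, 250, 210, 120, 100, 100, 100, 90, 70, 70, 60, 50.
  310 → shelf 1 (new)  [load 310/400]
  270 → shelf 2 (new)  [load 270/400]
  250 → shelf 3 (new)  [load 250/400]
  210 → shelf 4 (new)  [load 210/400]
  120 → shelf 2  [load 390/400]
  100 → shelf 3  [load 350/400]
  100 → shelf 4  [load 310/400]
  100 → shelf 5 (new)  [load 100/400]
  90 → shelf 1  [load 400/400]
  70 → shelf 4  [load 380/400]
  70 → shelf 5  [load 170/400]
  60 → shelf 5  [load 230/400]
  50 → shelf 3  [load 400/400]
5 shelves opened.

5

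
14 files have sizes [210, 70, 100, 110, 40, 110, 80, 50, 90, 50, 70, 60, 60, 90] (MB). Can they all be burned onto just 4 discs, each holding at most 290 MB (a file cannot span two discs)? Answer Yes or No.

Total = 1190 MB; ⌈1190/290⌉ = 5.
At least 5 discs are required, but only 4 are allowed.

No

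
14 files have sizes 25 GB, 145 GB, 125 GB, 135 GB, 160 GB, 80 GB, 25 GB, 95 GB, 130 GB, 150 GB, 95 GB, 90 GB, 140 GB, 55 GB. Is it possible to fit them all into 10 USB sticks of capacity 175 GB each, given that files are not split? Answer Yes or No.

Yes

A valid assignment using 10 USB sticks:
  USB stick 1: 160 = 160
  USB stick 2: 150 + 25 = 175
  USB stick 3: 145 + 25 = 170
  USB stick 4: 140 = 140
  USB stick 5: 135 = 135
  USB stick 6: 130 = 130
  USB stick 7: 125 = 125
  USB stick 8: 95 + 80 = 175
  USB stick 9: 95 + 55 = 150
  USB stick 10: 90 = 90
Every load is within 175 GB, so 10 USB sticks suffice.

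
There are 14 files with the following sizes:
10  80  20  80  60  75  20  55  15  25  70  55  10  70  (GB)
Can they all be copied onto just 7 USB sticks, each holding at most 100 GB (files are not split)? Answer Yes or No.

Total = 645 GB; ⌈645/100⌉ = 7.
8 files each exceed half the capacity and cannot share a USB stick, forcing at least 8 USB sticks.
At least 8 USB sticks are required, but only 7 are allowed.

No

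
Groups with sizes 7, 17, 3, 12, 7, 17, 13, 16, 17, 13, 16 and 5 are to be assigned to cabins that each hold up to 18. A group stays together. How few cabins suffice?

9

Total = 17 + 17 + 17 + 16 + 16 + 13 + 13 + 12 + 7 + 7 + 5 + 3 = 143.
Lower bound: ⌈143/18⌉ = 8 cabins.
A packing using 9 cabins:
  cabin 1: 17 = 17
  cabin 2: 17 = 17
  cabin 3: 17 = 17
  cabin 4: 16 = 16
  cabin 5: 16 = 16
  cabin 6: 13 + 5 = 18
  cabin 7: 13 + 3 = 16
  cabin 8: 12 = 12
  cabin 9: 7 + 7 = 14
No arrangement into 8 cabins stays within capacity, so 9 is optimal.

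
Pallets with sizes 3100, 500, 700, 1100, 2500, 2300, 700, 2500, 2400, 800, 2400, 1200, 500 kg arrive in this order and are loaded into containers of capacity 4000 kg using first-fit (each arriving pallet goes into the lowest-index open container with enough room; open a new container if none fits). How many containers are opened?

  3100 → container 1 (new)  [load 3100/4000]
  500 → container 1  [load 3600/4000]
  700 → container 2 (new)  [load 700/4000]
  1100 → container 2  [load 1800/4000]
  2500 → container 3 (new)  [load 2500/4000]
  2300 → container 4 (new)  [load 2300/4000]
  700 → container 2  [load 2500/4000]
  2500 → container 5 (new)  [load 2500/4000]
  2400 → container 6 (new)  [load 2400/4000]
  800 → container 2  [load 3300/4000]
  2400 → container 7 (new)  [load 2400/4000]
  1200 → container 3  [load 3700/4000]
  500 → container 2  [load 3800/4000]
7 containers opened.

7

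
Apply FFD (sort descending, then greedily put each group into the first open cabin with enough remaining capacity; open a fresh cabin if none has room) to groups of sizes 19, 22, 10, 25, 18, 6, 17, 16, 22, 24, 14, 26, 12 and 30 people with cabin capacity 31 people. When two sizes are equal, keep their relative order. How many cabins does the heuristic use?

10

Sorted descending: 30, 26, 25, 24, 22, 22, 19, 18, 17, 16, 14, 12, 10, 6.
  30 → cabin 1 (new)  [load 30/31]
  26 → cabin 2 (new)  [load 26/31]
  25 → cabin 3 (new)  [load 25/31]
  24 → cabin 4 (new)  [load 24/31]
  22 → cabin 5 (new)  [load 22/31]
  22 → cabin 6 (new)  [load 22/31]
  19 → cabin 7 (new)  [load 19/31]
  18 → cabin 8 (new)  [load 18/31]
  17 → cabin 9 (new)  [load 17/31]
  16 → cabin 10 (new)  [load 16/31]
  14 → cabin 9  [load 31/31]
  12 → cabin 7  [load 31/31]
  10 → cabin 8  [load 28/31]
  6 → cabin 3  [load 31/31]
10 cabins opened.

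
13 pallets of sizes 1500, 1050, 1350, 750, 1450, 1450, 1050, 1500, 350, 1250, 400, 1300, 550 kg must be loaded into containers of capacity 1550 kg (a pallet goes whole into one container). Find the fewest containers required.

Total = 1500 + 1500 + 1450 + 1450 + 1350 + 1300 + 1250 + 1050 + 1050 + 750 + 550 + 400 + 350 = 13950 kg.
Lower bound: ⌈13950/1550⌉ = 9 containers.
A packing using 10 containers:
  container 1: 1500 = 1500
  container 2: 1500 = 1500
  container 3: 1450 = 1450
  container 4: 1450 = 1450
  container 5: 1350 = 1350
  container 6: 1300 = 1300
  container 7: 1250 = 1250
  container 8: 1050 + 400 = 1450
  container 9: 1050 + 350 = 1400
  container 10: 750 + 550 = 1300
No arrangement into 9 containers stays within capacity, so 10 is optimal.

10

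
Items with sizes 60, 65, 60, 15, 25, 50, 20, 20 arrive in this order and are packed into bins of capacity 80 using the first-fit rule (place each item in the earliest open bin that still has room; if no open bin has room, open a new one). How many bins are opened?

  60 → bin 1 (new)  [load 60/80]
  65 → bin 2 (new)  [load 65/80]
  60 → bin 3 (new)  [load 60/80]
  15 → bin 1  [load 75/80]
  25 → bin 4 (new)  [load 25/80]
  50 → bin 4  [load 75/80]
  20 → bin 3  [load 80/80]
  20 → bin 5 (new)  [load 20/80]
5 bins opened.

5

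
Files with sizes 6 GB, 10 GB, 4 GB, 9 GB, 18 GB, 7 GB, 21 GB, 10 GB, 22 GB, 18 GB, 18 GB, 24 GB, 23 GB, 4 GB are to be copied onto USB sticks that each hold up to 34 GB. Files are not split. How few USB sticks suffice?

Total = 24 + 23 + 22 + 21 + 18 + 18 + 18 + 10 + 10 + 9 + 7 + 6 + 4 + 4 = 194 GB.
Lower bound: ⌈194/34⌉ = 6 USB sticks.
Also, 7 files each exceed 17 GB, and no two of those can share a USB stick, so at least 7 USB sticks are needed.
A packing using 7 USB sticks:
  USB stick 1: 24 + 10 = 34
  USB stick 2: 23 + 10 = 33
  USB stick 3: 22 + 9 = 31
  USB stick 4: 21 + 7 + 6 = 34
  USB stick 5: 18 + 4 + 4 = 26
  USB stick 6: 18 = 18
  USB stick 7: 18 = 18
This matches the lower bound, so 7 is optimal.

7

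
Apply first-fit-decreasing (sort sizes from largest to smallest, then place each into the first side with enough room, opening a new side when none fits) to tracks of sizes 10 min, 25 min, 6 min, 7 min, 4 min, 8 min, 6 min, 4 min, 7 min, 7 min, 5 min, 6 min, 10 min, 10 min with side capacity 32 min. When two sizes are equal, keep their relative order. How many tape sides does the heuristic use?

Sorted descending: 25, 10, 10, 10, 8, 7, 7, 7, 6, 6, 6, 5, 4, 4.
  25 → side 1 (new)  [load 25/32]
  10 → side 2 (new)  [load 10/32]
  10 → side 2  [load 20/32]
  10 → side 2  [load 30/32]
  8 → side 3 (new)  [load 8/32]
  7 → side 1  [load 32/32]
  7 → side 3  [load 15/32]
  7 → side 3  [load 22/32]
  6 → side 3  [load 28/32]
  6 → side 4 (new)  [load 6/32]
  6 → side 4  [load 12/32]
  5 → side 4  [load 17/32]
  4 → side 3  [load 32/32]
  4 → side 4  [load 21/32]
4 tape sides opened.

4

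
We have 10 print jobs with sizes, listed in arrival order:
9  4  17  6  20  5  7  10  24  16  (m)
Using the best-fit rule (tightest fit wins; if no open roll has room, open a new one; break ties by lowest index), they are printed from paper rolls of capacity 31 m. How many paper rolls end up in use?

  9 → roll 1 (new)  [load 9/31]
  4 → roll 1  [load 13/31]
  17 → roll 1  [load 30/31]
  6 → roll 2 (new)  [load 6/31]
  20 → roll 2  [load 26/31]
  5 → roll 2  [load 31/31]
  7 → roll 3 (new)  [load 7/31]
  10 → roll 3  [load 17/31]
  24 → roll 4 (new)  [load 24/31]
  16 → roll 5 (new)  [load 16/31]
5 paper rolls opened.

5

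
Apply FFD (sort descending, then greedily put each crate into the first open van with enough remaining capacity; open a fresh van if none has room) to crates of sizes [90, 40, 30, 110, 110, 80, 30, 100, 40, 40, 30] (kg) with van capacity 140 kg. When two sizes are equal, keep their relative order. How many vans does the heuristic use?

Sorted descending: 110, 110, 100, 90, 80, 40, 40, 40, 30, 30, 30.
  110 → van 1 (new)  [load 110/140]
  110 → van 2 (new)  [load 110/140]
  100 → van 3 (new)  [load 100/140]
  90 → van 4 (new)  [load 90/140]
  80 → van 5 (new)  [load 80/140]
  40 → van 3  [load 140/140]
  40 → van 4  [load 130/140]
  40 → van 5  [load 120/140]
  30 → van 1  [load 140/140]
  30 → van 2  [load 140/140]
  30 → van 6 (new)  [load 30/140]
6 vans opened.

6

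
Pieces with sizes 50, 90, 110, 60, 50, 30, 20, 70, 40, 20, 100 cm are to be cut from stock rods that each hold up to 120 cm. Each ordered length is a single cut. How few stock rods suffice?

6

Total = 110 + 100 + 90 + 70 + 60 + 50 + 50 + 40 + 30 + 20 + 20 = 640 cm.
Lower bound: ⌈640/120⌉ = 6 stock rods.
A packing using 6 stock rods:
  stock rod 1: 110 = 110
  stock rod 2: 100 + 20 = 120
  stock rod 3: 90 + 30 = 120
  stock rod 4: 70 + 50 = 120
  stock rod 5: 60 + 50 = 110
  stock rod 6: 40 + 20 = 60
This matches the lower bound, so 6 is optimal.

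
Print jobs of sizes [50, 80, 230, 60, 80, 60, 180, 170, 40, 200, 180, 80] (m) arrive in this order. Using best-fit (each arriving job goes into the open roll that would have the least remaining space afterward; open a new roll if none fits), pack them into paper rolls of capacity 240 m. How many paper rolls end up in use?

7

  50 → roll 1 (new)  [load 50/240]
  80 → roll 1  [load 130/240]
  230 → roll 2 (new)  [load 230/240]
  60 → roll 1  [load 190/240]
  80 → roll 3 (new)  [load 80/240]
  60 → roll 3  [load 140/240]
  180 → roll 4 (new)  [load 180/240]
  170 → roll 5 (new)  [load 170/240]
  40 → roll 1  [load 230/240]
  200 → roll 6 (new)  [load 200/240]
  180 → roll 7 (new)  [load 180/240]
  80 → roll 3  [load 220/240]
7 paper rolls opened.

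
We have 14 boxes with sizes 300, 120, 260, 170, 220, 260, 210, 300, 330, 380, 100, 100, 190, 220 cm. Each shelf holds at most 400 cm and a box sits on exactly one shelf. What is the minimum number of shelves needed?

9

Total = 380 + 330 + 300 + 300 + 260 + 260 + 220 + 220 + 210 + 190 + 170 + 120 + 100 + 100 = 3160 cm.
Lower bound: ⌈3160/400⌉ = 8 shelves.
Also, 9 boxes each exceed 200 cm, and no two of those can share a shelf, so at least 9 shelves are needed.
A packing using 9 shelves:
  shelf 1: 380 = 380
  shelf 2: 330 = 330
  shelf 3: 300 + 100 = 400
  shelf 4: 300 + 100 = 400
  shelf 5: 260 + 120 = 380
  shelf 6: 260 = 260
  shelf 7: 220 + 170 = 390
  shelf 8: 220 = 220
  shelf 9: 210 + 190 = 400
This matches the lower bound, so 9 is optimal.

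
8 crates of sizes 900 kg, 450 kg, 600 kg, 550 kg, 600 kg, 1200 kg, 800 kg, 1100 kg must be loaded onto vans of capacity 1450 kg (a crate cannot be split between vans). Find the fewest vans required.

5

Total = 1200 + 1100 + 900 + 800 + 600 + 600 + 550 + 450 = 6200 kg.
Lower bound: ⌈6200/1450⌉ = 5 vans.
A packing using 5 vans:
  van 1: 1200 = 1200
  van 2: 1100 = 1100
  van 3: 900 + 550 = 1450
  van 4: 800 + 600 = 1400
  van 5: 600 + 450 = 1050
This matches the lower bound, so 5 is optimal.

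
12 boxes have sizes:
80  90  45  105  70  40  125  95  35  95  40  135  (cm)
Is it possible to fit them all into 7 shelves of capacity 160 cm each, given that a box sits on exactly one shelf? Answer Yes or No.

Yes

A valid assignment using 7 shelves:
  shelf 1: 135 = 135
  shelf 2: 125 + 35 = 160
  shelf 3: 105 + 45 = 150
  shelf 4: 95 + 40 = 135
  shelf 5: 95 + 40 = 135
  shelf 6: 90 + 70 = 160
  shelf 7: 80 = 80
Every load is within 160 cm, so 7 shelves suffice.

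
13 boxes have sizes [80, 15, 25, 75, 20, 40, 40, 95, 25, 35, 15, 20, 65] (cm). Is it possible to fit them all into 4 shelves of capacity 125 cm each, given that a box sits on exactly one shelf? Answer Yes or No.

No

Total = 550 cm; ⌈550/125⌉ = 5.
At least 5 shelves are required, but only 4 are allowed.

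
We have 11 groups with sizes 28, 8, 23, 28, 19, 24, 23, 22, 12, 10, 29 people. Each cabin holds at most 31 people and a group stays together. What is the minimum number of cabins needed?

9

Total = 29 + 28 + 28 + 24 + 23 + 23 + 22 + 19 + 12 + 10 + 8 = 226 people.
Lower bound: ⌈226/31⌉ = 8 cabins.
A packing using 9 cabins:
  cabin 1: 29 = 29
  cabin 2: 28 = 28
  cabin 3: 28 = 28
  cabin 4: 24 = 24
  cabin 5: 23 + 8 = 31
  cabin 6: 23 = 23
  cabin 7: 22 = 22
  cabin 8: 19 + 12 = 31
  cabin 9: 10 = 10
No arrangement into 8 cabins stays within capacity, so 9 is optimal.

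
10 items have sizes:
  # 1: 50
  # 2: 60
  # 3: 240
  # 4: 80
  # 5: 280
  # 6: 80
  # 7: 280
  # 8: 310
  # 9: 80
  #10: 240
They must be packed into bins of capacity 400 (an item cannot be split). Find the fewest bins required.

5

Total = 310 + 280 + 280 + 240 + 240 + 80 + 80 + 80 + 60 + 50 = 1700.
Lower bound: ⌈1700/400⌉ = 5 bins.
A packing using 5 bins:
  bin 1: 310 + 80 = 390
  bin 2: 280 + 80 = 360
  bin 3: 280 + 80 = 360
  bin 4: 240 + 60 + 50 = 350
  bin 5: 240 = 240
This matches the lower bound, so 5 is optimal.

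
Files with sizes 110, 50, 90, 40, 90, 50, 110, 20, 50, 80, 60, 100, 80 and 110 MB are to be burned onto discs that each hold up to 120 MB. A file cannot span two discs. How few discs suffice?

10

Total = 110 + 110 + 110 + 100 + 90 + 90 + 80 + 80 + 60 + 50 + 50 + 50 + 40 + 20 = 1040 MB.
Lower bound: ⌈1040/120⌉ = 9 discs.
A packing using 10 discs:
  disc 1: 110 = 110
  disc 2: 110 = 110
  disc 3: 110 = 110
  disc 4: 100 + 20 = 120
  disc 5: 90 = 90
  disc 6: 90 = 90
  disc 7: 80 + 40 = 120
  disc 8: 80 = 80
  disc 9: 60 + 50 = 110
  disc 10: 50 + 50 = 100
No arrangement into 9 discs stays within capacity, so 10 is optimal.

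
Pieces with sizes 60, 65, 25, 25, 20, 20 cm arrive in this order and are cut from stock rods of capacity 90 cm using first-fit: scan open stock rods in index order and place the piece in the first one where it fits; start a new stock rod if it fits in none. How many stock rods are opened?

3

  60 → stock rod 1 (new)  [load 60/90]
  65 → stock rod 2 (new)  [load 65/90]
  25 → stock rod 1  [load 85/90]
  25 → stock rod 2  [load 90/90]
  20 → stock rod 3 (new)  [load 20/90]
  20 → stock rod 3  [load 40/90]
3 stock rods opened.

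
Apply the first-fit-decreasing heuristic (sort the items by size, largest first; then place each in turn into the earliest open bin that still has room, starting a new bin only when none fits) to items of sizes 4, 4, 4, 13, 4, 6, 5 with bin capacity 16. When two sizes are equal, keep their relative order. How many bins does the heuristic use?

Sorted descending: 13, 6, 5, 4, 4, 4, 4.
  13 → bin 1 (new)  [load 13/16]
  6 → bin 2 (new)  [load 6/16]
  5 → bin 2  [load 11/16]
  4 → bin 2  [load 15/16]
  4 → bin 3 (new)  [load 4/16]
  4 → bin 3  [load 8/16]
  4 → bin 3  [load 12/16]
3 bins opened.

3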